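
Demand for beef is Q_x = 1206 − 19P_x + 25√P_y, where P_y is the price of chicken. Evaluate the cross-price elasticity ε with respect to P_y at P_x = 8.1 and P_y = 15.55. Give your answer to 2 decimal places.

0.04

At P_x = 8.1 and P_y = 15.55: Q_x = 1150.684.
∂Q_x/∂P_y = 25/(2√P_y) = 25/(2√15.55) = 3.1699.
ε = (∂Q_x/∂P_y)(P_y/Q_x) = 3.1699 × (15.55/1150.684) ≈ 0.04.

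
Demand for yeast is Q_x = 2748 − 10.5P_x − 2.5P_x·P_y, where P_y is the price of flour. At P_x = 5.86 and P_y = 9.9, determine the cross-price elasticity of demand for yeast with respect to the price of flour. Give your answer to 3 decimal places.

At P_x = 5.86 and P_y = 9.9: Q_x = 2541.435.
∂Q_x/∂P_y = -2.5P_x = -2.5(5.86) = -14.6500.
ε = (∂Q_x/∂P_y)(P_y/Q_x) = -14.6500 × (9.9/2541.435) ≈ -0.057.

-0.057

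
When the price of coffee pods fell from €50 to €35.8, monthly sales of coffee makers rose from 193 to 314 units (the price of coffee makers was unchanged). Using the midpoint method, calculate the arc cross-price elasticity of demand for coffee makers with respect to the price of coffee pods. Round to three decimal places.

-1.442

ΔQ_A = 314 − 193 = 121; ΔP_B = 35.8 − 50 = -14.2.
Midpoints: Q̄_A = 253.5, P̄_B = 42.90.
ε = (ΔQ_A/Q̄_A)/(ΔP_B/P̄_B) = (121/253.5)/(-14.2/42.90) ≈ -1.442.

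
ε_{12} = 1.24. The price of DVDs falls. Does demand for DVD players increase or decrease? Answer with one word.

decrease

ε > 0 and the price of DVDs falls, so the quantity of DVD players moves in the same direction: it decreases.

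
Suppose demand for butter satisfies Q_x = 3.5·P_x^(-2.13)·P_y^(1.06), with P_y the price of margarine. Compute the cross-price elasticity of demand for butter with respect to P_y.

In a log-linear (constant-elasticity) demand function, the coefficient on the exponent of P_y is the cross-price elasticity.
ε = 1.06. Positive, so butter and margarine are substitutes.

1.06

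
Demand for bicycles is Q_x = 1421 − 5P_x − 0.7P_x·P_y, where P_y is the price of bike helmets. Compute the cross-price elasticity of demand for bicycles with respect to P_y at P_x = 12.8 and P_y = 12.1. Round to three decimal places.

At P_x = 12.8 and P_y = 12.1: Q_x = 1248.584.
∂Q_x/∂P_y = -0.7P_x = -0.7(12.8) = -8.9600.
ε = (∂Q_x/∂P_y)(P_y/Q_x) = -8.9600 × (12.1/1248.584) ≈ -0.087.
ε < 0: complements.

-0.087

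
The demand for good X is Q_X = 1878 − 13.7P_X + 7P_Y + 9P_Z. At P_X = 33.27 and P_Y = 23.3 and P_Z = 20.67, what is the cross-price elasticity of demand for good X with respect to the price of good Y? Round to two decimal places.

At P_X = 33.27 and P_Y = 23.3 and P_Z = 20.67: Q_X = 1771.331.
∂Q_X/∂P_Y = 7.
ε = (∂Q_X/∂P_Y)(P_Y/Q_X) = 7 × (23.3/1771.331) ≈ 0.09.

0.09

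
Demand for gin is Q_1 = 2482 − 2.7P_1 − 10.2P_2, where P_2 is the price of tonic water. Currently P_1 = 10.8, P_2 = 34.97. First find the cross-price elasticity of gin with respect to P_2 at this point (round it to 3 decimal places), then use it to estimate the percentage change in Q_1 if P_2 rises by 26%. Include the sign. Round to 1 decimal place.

At P_1 = 10.8, P_2 = 34.97: Q_1 = 2096.146.
∂Q_1/∂P_2 = -10.2.
ε = (∂Q_1/∂P_2)(P_2/Q_1) = -10.2000 × 34.97/2096.146 ≈ -0.170.
%ΔQ_1 ≈ ε × %ΔP_2 = -0.170 × (26%) = -4.4%.

-4.4%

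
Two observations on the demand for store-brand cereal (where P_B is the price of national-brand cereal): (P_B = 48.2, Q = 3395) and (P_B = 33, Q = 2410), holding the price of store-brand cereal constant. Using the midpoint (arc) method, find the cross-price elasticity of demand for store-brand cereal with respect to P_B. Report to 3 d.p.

0.906

ΔQ_A = 2410 − 3395 = -985; ΔP_B = 33 − 48.2 = -15.2.
Midpoints: Q̄_A = 2902.5, P̄_B = 40.60.
ε = (ΔQ_A/Q̄_A)/(ΔP_B/P̄_B) = (-985/2902.5)/(-15.2/40.60) ≈ 0.906.
ε > 0: store-brand cereal and national-brand cereal are substitutes.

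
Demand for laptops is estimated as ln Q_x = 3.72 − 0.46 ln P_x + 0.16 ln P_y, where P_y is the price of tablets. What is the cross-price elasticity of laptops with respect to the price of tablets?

0.16

In a log-linear (constant-elasticity) demand function, the coefficient on ln P_y is the cross-price elasticity.
ε = 0.16. Positive, so laptops and tablets are substitutes.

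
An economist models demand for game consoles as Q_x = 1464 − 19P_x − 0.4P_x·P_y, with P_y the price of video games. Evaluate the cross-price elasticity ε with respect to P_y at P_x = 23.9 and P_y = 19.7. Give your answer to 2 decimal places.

At P_x = 23.9 and P_y = 19.7: Q_x = 821.568.
∂Q_x/∂P_y = -0.4P_x = -0.4(23.9) = -9.5600.
ε = (∂Q_x/∂P_y)(P_y/Q_x) = -9.5600 × (19.7/821.568) ≈ -0.23.
ε < 0: complements.

-0.23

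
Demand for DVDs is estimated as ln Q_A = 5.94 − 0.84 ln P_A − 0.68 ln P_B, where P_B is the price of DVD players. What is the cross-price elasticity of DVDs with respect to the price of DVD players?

In a log-linear (constant-elasticity) demand function, the coefficient on ln P_B is the cross-price elasticity.
ε = -0.68. Negative, so DVDs and DVD players are complements.

-0.68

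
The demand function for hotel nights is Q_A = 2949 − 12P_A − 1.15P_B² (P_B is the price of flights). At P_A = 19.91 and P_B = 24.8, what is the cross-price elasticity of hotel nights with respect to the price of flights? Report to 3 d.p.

-0.706

At P_A = 19.91 and P_B = 24.8: Q_A = 2002.784.
∂Q_A/∂P_B = -2.3P_B = -2.3(24.8) = -57.0400.
ε = (∂Q_A/∂P_B)(P_B/Q_A) = -57.0400 × (24.8/2002.784) ≈ -0.706.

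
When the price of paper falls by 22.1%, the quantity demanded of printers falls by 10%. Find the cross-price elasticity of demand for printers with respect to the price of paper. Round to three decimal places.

0.452

ε = (%ΔQ of printers) / (%ΔP of paper) = (-10%) / (-22.1%) ≈ 0.452.
Positive cross-price elasticity: substitutes.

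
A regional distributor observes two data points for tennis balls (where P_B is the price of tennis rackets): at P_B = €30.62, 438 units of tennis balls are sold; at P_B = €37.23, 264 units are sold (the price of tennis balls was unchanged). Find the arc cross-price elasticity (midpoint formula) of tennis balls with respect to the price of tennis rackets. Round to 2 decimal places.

ΔQ_A = 264 − 438 = -174; ΔP_B = 37.23 − 30.62 = 6.61.
Midpoints: Q̄_A = 351.0, P̄_B = 33.92.
ε = (ΔQ_A/Q̄_A)/(ΔP_B/P̄_B) = (-174/351.0)/(6.61/33.92) ≈ -2.54.
ε < 0: tennis balls and tennis rackets are complements.

-2.54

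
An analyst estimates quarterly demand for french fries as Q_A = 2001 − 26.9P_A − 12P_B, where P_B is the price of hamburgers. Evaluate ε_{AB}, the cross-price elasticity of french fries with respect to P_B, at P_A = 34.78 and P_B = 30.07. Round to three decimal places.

At P_A = 34.78 and P_B = 30.07: Q_A = 704.578.
∂Q_A/∂P_B = -12.
ε = (∂Q_A/∂P_B)(P_B/Q_A) = -12 × (30.07/704.578) ≈ -0.512.
Since ε < 0, french fries and hamburgers are complements.

-0.512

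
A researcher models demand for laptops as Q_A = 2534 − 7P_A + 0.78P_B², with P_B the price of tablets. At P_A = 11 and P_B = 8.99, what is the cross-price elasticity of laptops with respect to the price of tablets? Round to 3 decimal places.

At P_A = 11 and P_B = 8.99: Q_A = 2520.040.
∂Q_A/∂P_B = 1.56P_B = 1.56(8.99) = 14.0244.
ε = (∂Q_A/∂P_B)(P_B/Q_A) = 14.0244 × (8.99/2520.040) ≈ 0.050.

0.050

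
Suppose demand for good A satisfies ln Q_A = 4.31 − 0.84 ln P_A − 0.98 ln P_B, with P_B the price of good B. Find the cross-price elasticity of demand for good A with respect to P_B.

-0.98

In a log-linear (constant-elasticity) demand function, the coefficient on ln P_B is the cross-price elasticity.
ε = -0.98. Negative, so good A and good B are complements.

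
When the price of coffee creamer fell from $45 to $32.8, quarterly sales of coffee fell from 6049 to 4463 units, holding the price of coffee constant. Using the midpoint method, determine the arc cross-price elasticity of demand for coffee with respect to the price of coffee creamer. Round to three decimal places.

ΔQ_A = 4463 − 6049 = -1586; ΔP_B = 32.8 − 45 = -12.2.
Midpoints: Q̄_A = 5256.0, P̄_B = 38.90.
ε = (ΔQ_A/Q̄_A)/(ΔP_B/P̄_B) = (-1586/5256.0)/(-12.2/38.90) ≈ 0.962.

0.962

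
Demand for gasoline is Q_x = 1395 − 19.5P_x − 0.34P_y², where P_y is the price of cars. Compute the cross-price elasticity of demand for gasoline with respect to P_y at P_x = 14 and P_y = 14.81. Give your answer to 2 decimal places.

-0.14

At P_x = 14 and P_y = 14.81: Q_x = 1047.426.
∂Q_x/∂P_y = -0.68P_y = -0.68(14.81) = -10.0708.
ε = (∂Q_x/∂P_y)(P_y/Q_x) = -10.0708 × (14.81/1047.426) ≈ -0.14.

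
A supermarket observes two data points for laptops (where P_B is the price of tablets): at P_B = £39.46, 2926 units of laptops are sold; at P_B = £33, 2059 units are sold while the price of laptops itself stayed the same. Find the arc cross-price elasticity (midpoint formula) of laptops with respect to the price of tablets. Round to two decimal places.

ΔQ_A = 2059 − 2926 = -867; ΔP_B = 33 − 39.46 = -6.46.
Midpoints: Q̄_A = 2492.5, P̄_B = 36.23.
ε = (ΔQ_A/Q̄_A)/(ΔP_B/P̄_B) = (-867/2492.5)/(-6.46/36.23) ≈ 1.95.

1.95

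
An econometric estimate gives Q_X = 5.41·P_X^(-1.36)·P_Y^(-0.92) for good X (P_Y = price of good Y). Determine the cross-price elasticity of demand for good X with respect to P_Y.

In a log-linear (constant-elasticity) demand function, the coefficient on the exponent of P_Y is the cross-price elasticity.
ε = -0.92. Negative, so good X and good Y are complements.

-0.92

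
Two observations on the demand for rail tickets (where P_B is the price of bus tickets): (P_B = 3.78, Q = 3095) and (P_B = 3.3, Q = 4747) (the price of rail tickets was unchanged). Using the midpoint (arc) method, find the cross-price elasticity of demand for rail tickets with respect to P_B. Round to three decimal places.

-3.107

ΔQ_A = 4747 − 3095 = 1652; ΔP_B = 3.3 − 3.78 = -0.48.
Midpoints: Q̄_A = 3921.0, P̄_B = 3.54.
ε = (ΔQ_A/Q̄_A)/(ΔP_B/P̄_B) = (1652/3921.0)/(-0.48/3.54) ≈ -3.107.
ε < 0: rail tickets and bus tickets are complements.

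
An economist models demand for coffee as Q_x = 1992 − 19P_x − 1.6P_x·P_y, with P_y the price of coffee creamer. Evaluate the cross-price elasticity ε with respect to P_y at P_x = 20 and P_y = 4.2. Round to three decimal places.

-0.091

At P_x = 20 and P_y = 4.2: Q_x = 1477.6.
∂Q_x/∂P_y = -1.6P_x = -1.6(20) = -32.0000.
ε = (∂Q_x/∂P_y)(P_y/Q_x) = -32.0000 × (4.2/1477.6) ≈ -0.091.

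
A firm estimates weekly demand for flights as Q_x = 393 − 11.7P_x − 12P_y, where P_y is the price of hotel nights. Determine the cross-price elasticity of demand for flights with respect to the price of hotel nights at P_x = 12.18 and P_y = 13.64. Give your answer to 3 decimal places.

At P_x = 12.18 and P_y = 13.64: Q_x = 86.814.
∂Q_x/∂P_y = -12.
ε = (∂Q_x/∂P_y)(P_y/Q_x) = -12 × (13.64/86.814) ≈ -1.885.

-1.885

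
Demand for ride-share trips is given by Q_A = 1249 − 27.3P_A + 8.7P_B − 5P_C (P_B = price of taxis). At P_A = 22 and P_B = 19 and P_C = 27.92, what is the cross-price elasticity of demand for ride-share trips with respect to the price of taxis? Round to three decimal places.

0.245

At P_A = 22 and P_B = 19 and P_C = 27.92: Q_A = 674.1.
∂Q_A/∂P_B = 8.7.
ε = (∂Q_A/∂P_B)(P_B/Q_A) = 8.7 × (19/674.1) ≈ 0.245.
Since ε > 0, ride-share trips and taxis are substitutes.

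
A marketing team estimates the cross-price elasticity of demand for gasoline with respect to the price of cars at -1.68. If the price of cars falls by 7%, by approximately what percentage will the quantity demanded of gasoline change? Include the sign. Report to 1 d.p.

%ΔQ ≈ ε × %ΔP of cars = -1.68 × (-7%) = 11.8%.
Demand for gasoline rises by about 11.8%.

11.8%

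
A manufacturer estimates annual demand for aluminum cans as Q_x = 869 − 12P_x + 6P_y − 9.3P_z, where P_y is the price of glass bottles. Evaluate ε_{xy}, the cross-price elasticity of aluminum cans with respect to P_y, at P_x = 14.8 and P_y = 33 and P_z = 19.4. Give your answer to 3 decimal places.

0.279

At P_x = 14.8 and P_y = 33 and P_z = 19.4: Q_x = 708.98.
∂Q_x/∂P_y = 6.
ε = (∂Q_x/∂P_y)(P_y/Q_x) = 6 × (33/708.98) ≈ 0.279.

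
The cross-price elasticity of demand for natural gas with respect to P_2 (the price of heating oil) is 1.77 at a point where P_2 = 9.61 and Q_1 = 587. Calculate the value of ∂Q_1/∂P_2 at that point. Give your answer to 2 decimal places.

108.12

ε = (∂Q_1/∂P_2)·(P_2/Q_1) ⇒ ∂Q_1/∂P_2 = ε·Q_1/P_2 = 1.77 × 587/9.61 ≈ 108.12.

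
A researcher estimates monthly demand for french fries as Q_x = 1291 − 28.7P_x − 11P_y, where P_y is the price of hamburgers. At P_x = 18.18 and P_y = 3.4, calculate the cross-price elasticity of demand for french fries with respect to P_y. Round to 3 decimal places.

-0.051

At P_x = 18.18 and P_y = 3.4: Q_x = 731.834.
∂Q_x/∂P_y = -11.
ε = (∂Q_x/∂P_y)(P_y/Q_x) = -11 × (3.4/731.834) ≈ -0.051.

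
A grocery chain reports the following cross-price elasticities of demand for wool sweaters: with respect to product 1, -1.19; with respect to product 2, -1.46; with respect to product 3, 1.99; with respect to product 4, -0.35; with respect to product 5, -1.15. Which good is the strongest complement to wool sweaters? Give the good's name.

product 2

Complements have ε < 0. The most negative value is -1.46 (product 2).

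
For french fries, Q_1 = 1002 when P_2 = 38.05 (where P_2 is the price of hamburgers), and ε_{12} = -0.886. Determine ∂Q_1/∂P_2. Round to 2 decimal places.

-23.33

ε = (∂Q_1/∂P_2)·(P_2/Q_1) ⇒ ∂Q_1/∂P_2 = ε·Q_1/P_2 = -0.886 × 1002/38.05 ≈ -23.33.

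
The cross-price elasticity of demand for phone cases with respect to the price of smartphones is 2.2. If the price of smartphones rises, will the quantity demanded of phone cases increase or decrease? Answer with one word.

increase

ε > 0 and the price of smartphones rises, so the quantity of phone cases moves in the same direction: it increases.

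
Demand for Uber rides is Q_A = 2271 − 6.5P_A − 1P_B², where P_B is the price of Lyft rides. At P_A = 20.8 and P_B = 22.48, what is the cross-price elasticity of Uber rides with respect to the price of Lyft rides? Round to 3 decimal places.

-0.620

At P_A = 20.8 and P_B = 22.48: Q_A = 1630.450.
∂Q_A/∂P_B = -2P_B = -2(22.48) = -44.9600.
ε = (∂Q_A/∂P_B)(P_B/Q_A) = -44.9600 × (22.48/1630.450) ≈ -0.620.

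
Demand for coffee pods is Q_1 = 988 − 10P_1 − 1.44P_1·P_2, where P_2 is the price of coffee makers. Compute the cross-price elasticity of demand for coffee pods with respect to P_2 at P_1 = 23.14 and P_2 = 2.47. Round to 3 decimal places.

At P_1 = 23.14 and P_2 = 2.47: Q_1 = 674.296.
∂Q_1/∂P_2 = -1.44P_1 = -1.44(23.14) = -33.3216.
ε = (∂Q_1/∂P_2)(P_2/Q_1) = -33.3216 × (2.47/674.296) ≈ -0.122.
ε < 0: complements.

-0.122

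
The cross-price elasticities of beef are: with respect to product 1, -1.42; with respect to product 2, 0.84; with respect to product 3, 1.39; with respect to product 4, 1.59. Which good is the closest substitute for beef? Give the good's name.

Substitutes have ε > 0. Among the positive values, 1.59 (product 4) is largest.

product 4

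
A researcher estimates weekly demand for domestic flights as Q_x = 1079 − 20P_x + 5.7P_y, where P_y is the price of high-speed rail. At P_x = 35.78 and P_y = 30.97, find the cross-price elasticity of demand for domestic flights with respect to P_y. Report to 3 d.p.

At P_x = 35.78 and P_y = 30.97: Q_x = 539.929.
∂Q_x/∂P_y = 5.7.
ε = (∂Q_x/∂P_y)(P_y/Q_x) = 5.7 × (30.97/539.929) ≈ 0.327.
Since ε > 0, domestic flights and high-speed rail are substitutes.

0.327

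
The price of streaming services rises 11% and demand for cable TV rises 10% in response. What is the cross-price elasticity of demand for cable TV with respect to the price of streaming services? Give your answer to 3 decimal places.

ε = (%ΔQ of cable TV) / (%ΔP of streaming services) = (10%) / (11%) ≈ 0.909.

0.909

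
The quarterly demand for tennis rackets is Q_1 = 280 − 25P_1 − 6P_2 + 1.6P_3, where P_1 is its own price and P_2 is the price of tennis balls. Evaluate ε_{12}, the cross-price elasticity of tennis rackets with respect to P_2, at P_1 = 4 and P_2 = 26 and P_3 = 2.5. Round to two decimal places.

At P_1 = 4 and P_2 = 26 and P_3 = 2.5: Q_1 = 28.
∂Q_1/∂P_2 = -6.
ε = (∂Q_1/∂P_2)(P_2/Q_1) = -6 × (26/28) ≈ -5.57.
Since ε < 0, tennis rackets and tennis balls are complements.

-5.57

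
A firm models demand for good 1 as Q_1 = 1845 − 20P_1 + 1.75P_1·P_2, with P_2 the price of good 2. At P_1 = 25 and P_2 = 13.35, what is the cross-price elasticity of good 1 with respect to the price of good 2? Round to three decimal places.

At P_1 = 25 and P_2 = 13.35: Q_1 = 1929.062.
∂Q_1/∂P_2 = 1.75P_1 = 1.75(25) = 43.7500.
ε = (∂Q_1/∂P_2)(P_2/Q_1) = 43.7500 × (13.35/1929.062) ≈ 0.303.

0.303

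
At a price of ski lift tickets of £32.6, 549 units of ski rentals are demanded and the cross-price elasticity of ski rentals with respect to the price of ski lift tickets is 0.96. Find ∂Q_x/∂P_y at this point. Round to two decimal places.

ε = (∂Q_x/∂P_y)·(P_y/Q_x) ⇒ ∂Q_x/∂P_y = ε·Q_x/P_y = 0.96 × 549/32.6 ≈ 16.17.

16.17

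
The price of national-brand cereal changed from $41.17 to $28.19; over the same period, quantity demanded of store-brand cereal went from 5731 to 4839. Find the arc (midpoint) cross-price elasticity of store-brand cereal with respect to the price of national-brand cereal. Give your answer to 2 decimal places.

0.45

ΔQ_A = 4839 − 5731 = -892; ΔP_B = 28.19 − 41.17 = -12.98.
Midpoints: Q̄_A = 5285.0, P̄_B = 34.68.
ε = (ΔQ_A/Q̄_A)/(ΔP_B/P̄_B) = (-892/5285.0)/(-12.98/34.68) ≈ 0.45.
ε > 0: store-brand cereal and national-brand cereal are substitutes.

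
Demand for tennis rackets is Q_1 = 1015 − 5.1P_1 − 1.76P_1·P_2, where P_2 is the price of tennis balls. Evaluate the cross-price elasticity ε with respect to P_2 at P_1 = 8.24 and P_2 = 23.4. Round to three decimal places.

At P_1 = 8.24 and P_2 = 23.4: Q_1 = 633.620.
∂Q_1/∂P_2 = -1.76P_1 = -1.76(8.24) = -14.5024.
ε = (∂Q_1/∂P_2)(P_2/Q_1) = -14.5024 × (23.4/633.620) ≈ -0.536.

-0.536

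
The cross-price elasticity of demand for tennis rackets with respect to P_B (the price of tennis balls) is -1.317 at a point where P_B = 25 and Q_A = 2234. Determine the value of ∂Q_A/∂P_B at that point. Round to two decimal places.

ε = (∂Q_A/∂P_B)·(P_B/Q_A) ⇒ ∂Q_A/∂P_B = ε·Q_A/P_B = -1.317 × 2234/25 ≈ -117.69.

-117.69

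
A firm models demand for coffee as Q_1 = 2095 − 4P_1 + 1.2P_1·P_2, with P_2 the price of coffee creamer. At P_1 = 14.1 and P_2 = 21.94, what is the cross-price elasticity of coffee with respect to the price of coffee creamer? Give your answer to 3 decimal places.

At P_1 = 14.1 and P_2 = 21.94: Q_1 = 2409.825.
∂Q_1/∂P_2 = 1.2P_1 = 1.2(14.1) = 16.9200.
ε = (∂Q_1/∂P_2)(P_2/Q_1) = 16.9200 × (21.94/2409.825) ≈ 0.154.
ε > 0: substitutes.

0.154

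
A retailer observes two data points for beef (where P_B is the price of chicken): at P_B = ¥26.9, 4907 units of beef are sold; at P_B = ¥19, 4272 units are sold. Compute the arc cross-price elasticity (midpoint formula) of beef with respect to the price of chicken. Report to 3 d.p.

0.402

ΔQ_A = 4272 − 4907 = -635; ΔP_B = 19 − 26.9 = -7.9.
Midpoints: Q̄_A = 4589.5, P̄_B = 22.95.
ε = (ΔQ_A/Q̄_A)/(ΔP_B/P̄_B) = (-635/4589.5)/(-7.9/22.95) ≈ 0.402.
ε > 0: beef and chicken are substitutes.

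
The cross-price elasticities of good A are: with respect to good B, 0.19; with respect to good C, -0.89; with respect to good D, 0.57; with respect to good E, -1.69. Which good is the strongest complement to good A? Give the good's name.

Complements have ε < 0. The most negative value is -1.69 (good E).

good E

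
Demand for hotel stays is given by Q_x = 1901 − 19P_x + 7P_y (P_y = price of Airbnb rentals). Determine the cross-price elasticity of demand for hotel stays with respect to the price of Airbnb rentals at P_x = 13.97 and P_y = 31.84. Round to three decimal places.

At P_x = 13.97 and P_y = 31.84: Q_x = 1858.45.
∂Q_x/∂P_y = 7.
ε = (∂Q_x/∂P_y)(P_y/Q_x) = 7 × (31.84/1858.45) ≈ 0.120.
Since ε > 0, hotel stays and Airbnb rentals are substitutes.

0.120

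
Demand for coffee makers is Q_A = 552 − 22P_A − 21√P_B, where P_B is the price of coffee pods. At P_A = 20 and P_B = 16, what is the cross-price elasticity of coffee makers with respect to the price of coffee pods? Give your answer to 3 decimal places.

-1.500

At P_A = 20 and P_B = 16: Q_A = 28.
∂Q_A/∂P_B = -21/(2√P_B) = -21/(2√16) = -2.6250.
ε = (∂Q_A/∂P_B)(P_B/Q_A) = -2.6250 × (16/28) ≈ -1.500.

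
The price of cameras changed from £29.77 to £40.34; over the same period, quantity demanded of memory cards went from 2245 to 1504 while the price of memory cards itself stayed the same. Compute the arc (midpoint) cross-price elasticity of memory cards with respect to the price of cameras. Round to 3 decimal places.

ΔQ_A = 1504 − 2245 = -741; ΔP_B = 40.34 − 29.77 = 10.57.
Midpoints: Q̄_A = 1874.5, P̄_B = 35.05.
ε = (ΔQ_A/Q̄_A)/(ΔP_B/P̄_B) = (-741/1874.5)/(10.57/35.05) ≈ -1.311.
ε < 0: memory cards and cameras are complements.

-1.311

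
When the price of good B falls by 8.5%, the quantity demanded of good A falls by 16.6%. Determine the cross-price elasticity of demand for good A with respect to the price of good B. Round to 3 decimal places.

ε = (%ΔQ of good A) / (%ΔP of good B) = (-16.6%) / (-8.5%) ≈ 1.953.

1.953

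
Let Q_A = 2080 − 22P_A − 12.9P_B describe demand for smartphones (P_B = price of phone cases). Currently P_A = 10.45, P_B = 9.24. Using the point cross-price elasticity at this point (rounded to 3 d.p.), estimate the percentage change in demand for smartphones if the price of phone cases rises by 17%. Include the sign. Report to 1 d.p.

At P_A = 10.45, P_B = 9.24: Q_A = 1730.904.
∂Q_A/∂P_B = -12.9.
ε = (∂Q_A/∂P_B)(P_B/Q_A) = -12.9000 × 9.24/1730.904 ≈ -0.069.
%ΔQ_A ≈ ε × %ΔP_B = -0.069 × (17%) = -1.2%.

-1.2%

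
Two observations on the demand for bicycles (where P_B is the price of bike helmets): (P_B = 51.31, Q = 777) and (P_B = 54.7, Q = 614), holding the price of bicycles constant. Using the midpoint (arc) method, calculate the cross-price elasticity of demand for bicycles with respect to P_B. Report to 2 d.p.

-3.66

ΔQ_A = 614 − 777 = -163; ΔP_B = 54.7 − 51.31 = 3.39.
Midpoints: Q̄_A = 695.5, P̄_B = 53.01.
ε = (ΔQ_A/Q̄_A)/(ΔP_B/P̄_B) = (-163/695.5)/(3.39/53.01) ≈ -3.66.
ε < 0: bicycles and bike helmets are complements.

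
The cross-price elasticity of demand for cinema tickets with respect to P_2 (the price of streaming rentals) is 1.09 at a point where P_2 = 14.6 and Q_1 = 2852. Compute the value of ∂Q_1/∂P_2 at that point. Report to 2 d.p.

212.92

ε = (∂Q_1/∂P_2)·(P_2/Q_1) ⇒ ∂Q_1/∂P_2 = ε·Q_1/P_2 = 1.09 × 2852/14.6 ≈ 212.92.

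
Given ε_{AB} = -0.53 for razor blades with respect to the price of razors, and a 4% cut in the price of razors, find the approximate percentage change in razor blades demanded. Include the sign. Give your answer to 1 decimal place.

%ΔQ ≈ ε × %ΔP of razors = -0.53 × (-4%) = 2.1%.

2.1%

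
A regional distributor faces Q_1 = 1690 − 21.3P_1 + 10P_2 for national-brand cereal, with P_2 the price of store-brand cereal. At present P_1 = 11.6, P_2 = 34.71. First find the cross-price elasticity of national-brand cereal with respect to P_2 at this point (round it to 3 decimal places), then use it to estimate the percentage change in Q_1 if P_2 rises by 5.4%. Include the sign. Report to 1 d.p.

1.0%

At P_1 = 11.6, P_2 = 34.71: Q_1 = 1790.02.
∂Q_1/∂P_2 = 10.
ε = (∂Q_1/∂P_2)(P_2/Q_1) = 10.0000 × 34.71/1790.02 ≈ 0.194.
%ΔQ_1 ≈ ε × %ΔP_2 = 0.194 × (5.4%) = 1.0%.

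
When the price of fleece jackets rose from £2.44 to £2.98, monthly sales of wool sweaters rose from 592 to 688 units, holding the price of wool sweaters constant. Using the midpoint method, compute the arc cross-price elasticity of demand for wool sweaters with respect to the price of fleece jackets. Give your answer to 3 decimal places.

0.753

ΔQ_A = 688 − 592 = 96; ΔP_B = 2.98 − 2.44 = 0.54.
Midpoints: Q̄_A = 640.0, P̄_B = 2.71.
ε = (ΔQ_A/Q̄_A)/(ΔP_B/P̄_B) = (96/640.0)/(0.54/2.71) ≈ 0.753.
ε > 0: wool sweaters and fleece jackets are substitutes.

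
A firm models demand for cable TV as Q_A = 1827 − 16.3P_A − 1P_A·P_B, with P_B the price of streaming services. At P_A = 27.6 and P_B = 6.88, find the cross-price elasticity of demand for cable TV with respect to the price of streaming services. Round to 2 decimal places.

-0.16

At P_A = 27.6 and P_B = 6.88: Q_A = 1187.232.
∂Q_A/∂P_B = -1P_A = -1(27.6) = -27.6000.
ε = (∂Q_A/∂P_B)(P_B/Q_A) = -27.6000 × (6.88/1187.232) ≈ -0.16.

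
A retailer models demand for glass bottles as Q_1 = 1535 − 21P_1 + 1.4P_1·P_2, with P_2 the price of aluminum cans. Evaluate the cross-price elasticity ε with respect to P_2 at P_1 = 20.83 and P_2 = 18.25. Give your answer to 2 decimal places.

At P_1 = 20.83 and P_2 = 18.25: Q_1 = 1629.776.
∂Q_1/∂P_2 = 1.4P_1 = 1.4(20.83) = 29.1620.
ε = (∂Q_1/∂P_2)(P_2/Q_1) = 29.1620 × (18.25/1629.776) ≈ 0.33.

0.33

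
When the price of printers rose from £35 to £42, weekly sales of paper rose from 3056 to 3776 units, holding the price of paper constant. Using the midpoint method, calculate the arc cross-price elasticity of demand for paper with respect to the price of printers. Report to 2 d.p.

ΔQ_A = 3776 − 3056 = 720; ΔP_B = 42 − 35 = 7.
Midpoints: Q̄_A = 3416.0, P̄_B = 38.50.
ε = (ΔQ_A/Q̄_A)/(ΔP_B/P̄_B) = (720/3416.0)/(7/38.50) ≈ 1.16.
ε > 0: paper and printers are substitutes.

1.16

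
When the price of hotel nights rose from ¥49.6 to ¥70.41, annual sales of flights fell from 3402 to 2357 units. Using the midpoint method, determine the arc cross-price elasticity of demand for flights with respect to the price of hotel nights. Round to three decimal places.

-1.046

ΔQ_A = 2357 − 3402 = -1045; ΔP_B = 70.41 − 49.6 = 20.81.
Midpoints: Q̄_A = 2879.5, P̄_B = 60.00.
ε = (ΔQ_A/Q̄_A)/(ΔP_B/P̄_B) = (-1045/2879.5)/(20.81/60.00) ≈ -1.046.
ε < 0: flights and hotel nights are complements.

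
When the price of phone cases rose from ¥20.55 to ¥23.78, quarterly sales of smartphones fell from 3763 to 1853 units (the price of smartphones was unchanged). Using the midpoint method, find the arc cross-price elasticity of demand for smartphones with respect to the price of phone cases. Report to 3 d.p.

ΔQ_A = 1853 − 3763 = -1910; ΔP_B = 23.78 − 20.55 = 3.23.
Midpoints: Q̄_A = 2808.0, P̄_B = 22.16.
ε = (ΔQ_A/Q̄_A)/(ΔP_B/P̄_B) = (-1910/2808.0)/(3.23/22.16) ≈ -4.668.
ε < 0: smartphones and phone cases are complements.

-4.668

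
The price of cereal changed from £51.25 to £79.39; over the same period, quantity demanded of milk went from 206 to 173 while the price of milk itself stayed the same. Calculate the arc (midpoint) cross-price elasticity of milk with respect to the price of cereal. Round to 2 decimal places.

ΔQ_A = 173 − 206 = -33; ΔP_B = 79.39 − 51.25 = 28.14.
Midpoints: Q̄_A = 189.5, P̄_B = 65.32.
ε = (ΔQ_A/Q̄_A)/(ΔP_B/P̄_B) = (-33/189.5)/(28.14/65.32) ≈ -0.40.

-0.40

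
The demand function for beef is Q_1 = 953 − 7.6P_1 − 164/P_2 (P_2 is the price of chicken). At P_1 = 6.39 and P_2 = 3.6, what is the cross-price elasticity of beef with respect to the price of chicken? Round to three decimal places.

At P_1 = 6.39 and P_2 = 3.6: Q_1 = 858.880.
∂Q_1/∂P_2 = 164/P_2² = 12.6543.
ε = (∂Q_1/∂P_2)(P_2/Q_1) = 12.6543 × (3.6/858.880) ≈ 0.053.
ε > 0: substitutes.

0.053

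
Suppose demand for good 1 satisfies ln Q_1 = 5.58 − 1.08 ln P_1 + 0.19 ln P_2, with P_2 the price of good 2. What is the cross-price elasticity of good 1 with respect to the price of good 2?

In a log-linear (constant-elasticity) demand function, the coefficient on ln P_2 is the cross-price elasticity.
ε = 0.19. Positive, so good 1 and good 2 are substitutes.

0.19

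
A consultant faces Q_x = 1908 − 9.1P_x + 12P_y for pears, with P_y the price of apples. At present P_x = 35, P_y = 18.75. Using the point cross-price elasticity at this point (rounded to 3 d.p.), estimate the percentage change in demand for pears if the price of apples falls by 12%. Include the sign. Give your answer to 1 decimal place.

At P_x = 35, P_y = 18.75: Q_x = 1814.5.
∂Q_x/∂P_y = 12.
ε = (∂Q_x/∂P_y)(P_y/Q_x) = 12.0000 × 18.75/1814.5 ≈ 0.124.
%ΔQ_x ≈ ε × %ΔP_y = 0.124 × (-12%) = -1.5%.

-1.5%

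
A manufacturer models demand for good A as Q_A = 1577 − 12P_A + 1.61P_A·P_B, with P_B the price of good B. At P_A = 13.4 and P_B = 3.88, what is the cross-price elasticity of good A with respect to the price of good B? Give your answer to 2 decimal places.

0.06

At P_A = 13.4 and P_B = 3.88: Q_A = 1499.907.
∂Q_A/∂P_B = 1.61P_A = 1.61(13.4) = 21.5740.
ε = (∂Q_A/∂P_B)(P_B/Q_A) = 21.5740 × (3.88/1499.907) ≈ 0.06.
ε > 0: substitutes.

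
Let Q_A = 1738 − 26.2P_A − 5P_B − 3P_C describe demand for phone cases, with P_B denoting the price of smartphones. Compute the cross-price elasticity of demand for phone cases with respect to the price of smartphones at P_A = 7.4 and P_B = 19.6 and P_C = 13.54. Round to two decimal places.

-0.07

At P_A = 7.4 and P_B = 19.6 and P_C = 13.54: Q_A = 1405.5.
∂Q_A/∂P_B = -5.
ε = (∂Q_A/∂P_B)(P_B/Q_A) = -5 × (19.6/1405.5) ≈ -0.07.
Since ε < 0, phone cases and smartphones are complements.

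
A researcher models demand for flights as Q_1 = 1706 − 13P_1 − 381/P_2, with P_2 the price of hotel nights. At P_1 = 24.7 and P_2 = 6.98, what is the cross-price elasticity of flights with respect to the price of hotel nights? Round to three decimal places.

0.041

At P_1 = 24.7 and P_2 = 6.98: Q_1 = 1330.315.
∂Q_1/∂P_2 = 381/P_2² = 7.8201.
ε = (∂Q_1/∂P_2)(P_2/Q_1) = 7.8201 × (6.98/1330.315) ≈ 0.041.
ε > 0: substitutes.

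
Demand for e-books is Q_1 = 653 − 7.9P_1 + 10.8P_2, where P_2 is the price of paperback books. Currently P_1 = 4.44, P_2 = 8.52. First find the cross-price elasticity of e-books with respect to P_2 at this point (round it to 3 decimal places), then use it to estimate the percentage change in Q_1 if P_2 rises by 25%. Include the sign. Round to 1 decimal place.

3.3%

At P_1 = 4.44, P_2 = 8.52: Q_1 = 709.94.
∂Q_1/∂P_2 = 10.8.
ε = (∂Q_1/∂P_2)(P_2/Q_1) = 10.8000 × 8.52/709.94 ≈ 0.130.
%ΔQ_1 ≈ ε × %ΔP_2 = 0.130 × (25%) = 3.3%.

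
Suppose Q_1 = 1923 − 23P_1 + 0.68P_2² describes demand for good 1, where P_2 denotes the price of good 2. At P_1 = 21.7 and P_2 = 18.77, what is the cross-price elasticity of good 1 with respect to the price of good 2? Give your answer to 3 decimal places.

0.288

At P_1 = 21.7 and P_2 = 18.77: Q_1 = 1663.473.
∂Q_1/∂P_2 = 1.36P_2 = 1.36(18.77) = 25.5272.
ε = (∂Q_1/∂P_2)(P_2/Q_1) = 25.5272 × (18.77/1663.473) ≈ 0.288.
ε > 0: substitutes.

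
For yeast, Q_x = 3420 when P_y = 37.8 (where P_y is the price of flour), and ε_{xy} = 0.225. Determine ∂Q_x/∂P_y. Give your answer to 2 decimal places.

ε = (∂Q_x/∂P_y)·(P_y/Q_x) ⇒ ∂Q_x/∂P_y = ε·Q_x/P_y = 0.225 × 3420/37.8 ≈ 20.36.

20.36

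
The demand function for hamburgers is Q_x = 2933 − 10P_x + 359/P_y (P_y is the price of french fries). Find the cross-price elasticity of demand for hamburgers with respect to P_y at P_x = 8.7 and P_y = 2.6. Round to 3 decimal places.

-0.046

At P_x = 8.7 and P_y = 2.6: Q_x = 2984.077.
∂Q_x/∂P_y = −359/P_y² = -53.1065.
ε = (∂Q_x/∂P_y)(P_y/Q_x) = -53.1065 × (2.6/2984.077) ≈ -0.046.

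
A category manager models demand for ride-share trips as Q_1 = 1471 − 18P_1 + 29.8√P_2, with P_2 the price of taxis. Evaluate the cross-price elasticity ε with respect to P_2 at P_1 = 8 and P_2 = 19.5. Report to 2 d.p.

At P_1 = 8 and P_2 = 19.5: Q_1 = 1458.593.
∂Q_1/∂P_2 = 29.8/(2√P_2) = 29.8/(2√19.5) = 3.3742.
ε = (∂Q_1/∂P_2)(P_2/Q_1) = 3.3742 × (19.5/1458.593) ≈ 0.05.
ε > 0: substitutes.

0.05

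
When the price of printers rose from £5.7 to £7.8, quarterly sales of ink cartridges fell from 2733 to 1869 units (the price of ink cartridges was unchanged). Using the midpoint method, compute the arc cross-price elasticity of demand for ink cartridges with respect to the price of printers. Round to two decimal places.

-1.21

ΔQ_A = 1869 − 2733 = -864; ΔP_B = 7.8 − 5.7 = 2.1.
Midpoints: Q̄_A = 2301.0, P̄_B = 6.75.
ε = (ΔQ_A/Q̄_A)/(ΔP_B/P̄_B) = (-864/2301.0)/(2.1/6.75) ≈ -1.21.
ε < 0: ink cartridges and printers are complements.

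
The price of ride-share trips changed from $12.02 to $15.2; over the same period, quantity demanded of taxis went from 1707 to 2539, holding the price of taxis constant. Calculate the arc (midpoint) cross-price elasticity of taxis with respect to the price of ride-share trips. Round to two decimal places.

1.68

ΔQ_A = 2539 − 1707 = 832; ΔP_B = 15.2 − 12.02 = 3.18.
Midpoints: Q̄_A = 2123.0, P̄_B = 13.61.
ε = (ΔQ_A/Q̄_A)/(ΔP_B/P̄_B) = (832/2123.0)/(3.18/13.61) ≈ 1.68.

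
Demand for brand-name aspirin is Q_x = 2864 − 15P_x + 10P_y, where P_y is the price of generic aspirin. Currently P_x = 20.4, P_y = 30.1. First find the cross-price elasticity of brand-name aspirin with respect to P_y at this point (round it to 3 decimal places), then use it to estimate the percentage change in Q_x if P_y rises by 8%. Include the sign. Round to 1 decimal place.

0.8%

At P_x = 20.4, P_y = 30.1: Q_x = 2859.
∂Q_x/∂P_y = 10.
ε = (∂Q_x/∂P_y)(P_y/Q_x) = 10.0000 × 30.1/2859 ≈ 0.105.
%ΔQ_x ≈ ε × %ΔP_y = 0.105 × (8%) = 0.8%.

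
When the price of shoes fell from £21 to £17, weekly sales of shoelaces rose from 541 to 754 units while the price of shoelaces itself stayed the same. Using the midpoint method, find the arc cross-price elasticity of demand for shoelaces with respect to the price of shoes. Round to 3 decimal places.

ΔQ_A = 754 − 541 = 213; ΔP_B = 17 − 21 = -4.
Midpoints: Q̄_A = 647.5, P̄_B = 19.00.
ε = (ΔQ_A/Q̄_A)/(ΔP_B/P̄_B) = (213/647.5)/(-4/19.00) ≈ -1.563.

-1.563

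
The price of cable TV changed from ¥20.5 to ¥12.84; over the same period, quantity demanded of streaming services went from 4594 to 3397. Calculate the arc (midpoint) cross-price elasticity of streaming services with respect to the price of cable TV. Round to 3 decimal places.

ΔQ_A = 3397 − 4594 = -1197; ΔP_B = 12.84 − 20.5 = -7.66.
Midpoints: Q̄_A = 3995.5, P̄_B = 16.67.
ε = (ΔQ_A/Q̄_A)/(ΔP_B/P̄_B) = (-1197/3995.5)/(-7.66/16.67) ≈ 0.652.

0.652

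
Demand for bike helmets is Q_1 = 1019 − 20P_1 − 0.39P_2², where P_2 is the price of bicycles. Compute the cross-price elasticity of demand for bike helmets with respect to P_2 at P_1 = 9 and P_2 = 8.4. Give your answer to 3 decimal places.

-0.068

At P_1 = 9 and P_2 = 8.4: Q_1 = 811.482.
∂Q_1/∂P_2 = -0.78P_2 = -0.78(8.4) = -6.5520.
ε = (∂Q_1/∂P_2)(P_2/Q_1) = -6.5520 × (8.4/811.482) ≈ -0.068.
ε < 0: complements.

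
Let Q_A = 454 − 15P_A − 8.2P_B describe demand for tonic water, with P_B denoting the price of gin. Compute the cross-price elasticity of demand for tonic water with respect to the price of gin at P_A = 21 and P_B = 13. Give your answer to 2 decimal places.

At P_A = 21 and P_B = 13: Q_A = 32.4.
∂Q_A/∂P_B = -8.2.
ε = (∂Q_A/∂P_B)(P_B/Q_A) = -8.2 × (13/32.4) ≈ -3.29.
Since ε < 0, tonic water and gin are complements.

-3.29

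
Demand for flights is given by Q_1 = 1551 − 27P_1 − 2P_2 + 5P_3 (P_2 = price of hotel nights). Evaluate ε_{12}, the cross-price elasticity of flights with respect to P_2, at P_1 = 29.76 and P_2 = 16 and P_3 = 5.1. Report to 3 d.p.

At P_1 = 29.76 and P_2 = 16 and P_3 = 5.1: Q_1 = 740.98.
∂Q_1/∂P_2 = -2.
ε = (∂Q_1/∂P_2)(P_2/Q_1) = -2 × (16/740.98) ≈ -0.043.
Since ε < 0, flights and hotel nights are complements.

-0.043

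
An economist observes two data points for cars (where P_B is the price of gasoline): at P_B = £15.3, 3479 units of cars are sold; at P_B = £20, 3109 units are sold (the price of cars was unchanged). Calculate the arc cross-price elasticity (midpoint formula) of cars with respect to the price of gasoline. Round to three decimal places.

ΔQ_A = 3109 − 3479 = -370; ΔP_B = 20 − 15.3 = 4.7.
Midpoints: Q̄_A = 3294.0, P̄_B = 17.65.
ε = (ΔQ_A/Q̄_A)/(ΔP_B/P̄_B) = (-370/3294.0)/(4.7/17.65) ≈ -0.422.
ε < 0: cars and gasoline are complements.

-0.422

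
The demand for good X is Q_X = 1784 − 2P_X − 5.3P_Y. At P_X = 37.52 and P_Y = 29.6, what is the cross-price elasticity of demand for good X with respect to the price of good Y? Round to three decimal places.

-0.101

At P_X = 37.52 and P_Y = 29.6: Q_X = 1552.08.
∂Q_X/∂P_Y = -5.3.
ε = (∂Q_X/∂P_Y)(P_Y/Q_X) = -5.3 × (29.6/1552.08) ≈ -0.101.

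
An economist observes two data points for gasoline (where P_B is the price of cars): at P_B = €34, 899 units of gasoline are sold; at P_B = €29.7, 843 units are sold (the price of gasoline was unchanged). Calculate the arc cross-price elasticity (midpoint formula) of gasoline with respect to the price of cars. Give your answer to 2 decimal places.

0.48

ΔQ_A = 843 − 899 = -56; ΔP_B = 29.7 − 34 = -4.3.
Midpoints: Q̄_A = 871.0, P̄_B = 31.85.
ε = (ΔQ_A/Q̄_A)/(ΔP_B/P̄_B) = (-56/871.0)/(-4.3/31.85) ≈ 0.48.
ε > 0: gasoline and cars are substitutes.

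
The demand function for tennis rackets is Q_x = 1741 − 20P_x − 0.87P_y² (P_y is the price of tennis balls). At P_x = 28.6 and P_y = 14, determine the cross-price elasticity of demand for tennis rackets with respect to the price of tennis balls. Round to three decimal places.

-0.342

At P_x = 28.6 and P_y = 14: Q_x = 998.48.
∂Q_x/∂P_y = -1.74P_y = -1.74(14) = -24.3600.
ε = (∂Q_x/∂P_y)(P_y/Q_x) = -24.3600 × (14/998.48) ≈ -0.342.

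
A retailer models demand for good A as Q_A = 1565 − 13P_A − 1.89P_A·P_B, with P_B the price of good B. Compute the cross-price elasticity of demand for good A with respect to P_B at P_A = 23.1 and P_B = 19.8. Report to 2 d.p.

-2.16

At P_A = 23.1 and P_B = 19.8: Q_A = 400.252.
∂Q_A/∂P_B = -1.89P_A = -1.89(23.1) = -43.6590.
ε = (∂Q_A/∂P_B)(P_B/Q_A) = -43.6590 × (19.8/400.252) ≈ -2.16.
ε < 0: complements.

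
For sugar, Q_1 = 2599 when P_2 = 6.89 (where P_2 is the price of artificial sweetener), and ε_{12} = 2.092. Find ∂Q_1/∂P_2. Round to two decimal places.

789.13

ε = (∂Q_1/∂P_2)·(P_2/Q_1) ⇒ ∂Q_1/∂P_2 = ε·Q_1/P_2 = 2.092 × 2599/6.89 ≈ 789.13.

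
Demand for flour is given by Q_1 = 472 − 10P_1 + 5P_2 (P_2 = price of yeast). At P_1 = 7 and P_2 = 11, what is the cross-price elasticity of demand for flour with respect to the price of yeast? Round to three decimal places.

At P_1 = 7 and P_2 = 11: Q_1 = 457.
∂Q_1/∂P_2 = 5.
ε = (∂Q_1/∂P_2)(P_2/Q_1) = 5 × (11/457) ≈ 0.120.
Since ε > 0, flour and yeast are substitutes.

0.120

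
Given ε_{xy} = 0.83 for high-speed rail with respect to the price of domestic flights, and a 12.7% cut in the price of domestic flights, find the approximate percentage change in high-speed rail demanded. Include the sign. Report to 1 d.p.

-10.5%

%ΔQ ≈ ε × %ΔP of domestic flights = 0.83 × (-12.7%) = -10.5%.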